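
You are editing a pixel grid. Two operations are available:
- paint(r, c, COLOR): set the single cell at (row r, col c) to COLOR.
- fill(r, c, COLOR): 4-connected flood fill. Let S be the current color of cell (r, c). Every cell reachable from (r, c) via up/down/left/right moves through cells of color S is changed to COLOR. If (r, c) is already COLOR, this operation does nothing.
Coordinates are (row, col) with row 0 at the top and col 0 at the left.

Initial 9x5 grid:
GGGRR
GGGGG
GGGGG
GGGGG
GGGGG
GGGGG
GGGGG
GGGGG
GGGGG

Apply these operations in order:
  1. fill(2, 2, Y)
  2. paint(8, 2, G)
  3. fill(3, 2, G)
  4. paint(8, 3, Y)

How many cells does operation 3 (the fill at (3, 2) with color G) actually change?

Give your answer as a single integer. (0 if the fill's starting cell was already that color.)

After op 1 fill(2,2,Y) [43 cells changed]:
YYYRR
YYYYY
YYYYY
YYYYY
YYYYY
YYYYY
YYYYY
YYYYY
YYYYY
After op 2 paint(8,2,G):
YYYRR
YYYYY
YYYYY
YYYYY
YYYYY
YYYYY
YYYYY
YYYYY
YYGYY
After op 3 fill(3,2,G) [42 cells changed]:
GGGRR
GGGGG
GGGGG
GGGGG
GGGGG
GGGGG
GGGGG
GGGGG
GGGGG

Answer: 42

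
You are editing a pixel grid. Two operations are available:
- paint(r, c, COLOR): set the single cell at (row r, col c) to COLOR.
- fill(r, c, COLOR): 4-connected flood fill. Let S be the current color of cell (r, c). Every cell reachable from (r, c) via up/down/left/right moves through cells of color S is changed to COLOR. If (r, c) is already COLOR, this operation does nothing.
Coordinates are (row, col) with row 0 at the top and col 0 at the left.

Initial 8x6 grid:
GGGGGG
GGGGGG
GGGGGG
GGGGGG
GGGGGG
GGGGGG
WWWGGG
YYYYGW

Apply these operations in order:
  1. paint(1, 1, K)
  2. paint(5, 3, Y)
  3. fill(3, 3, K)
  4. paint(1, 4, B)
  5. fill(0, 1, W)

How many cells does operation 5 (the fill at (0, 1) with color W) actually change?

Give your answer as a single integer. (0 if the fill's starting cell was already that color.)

After op 1 paint(1,1,K):
GGGGGG
GKGGGG
GGGGGG
GGGGGG
GGGGGG
GGGGGG
WWWGGG
YYYYGW
After op 2 paint(5,3,Y):
GGGGGG
GKGGGG
GGGGGG
GGGGGG
GGGGGG
GGGYGG
WWWGGG
YYYYGW
After op 3 fill(3,3,K) [38 cells changed]:
KKKKKK
KKKKKK
KKKKKK
KKKKKK
KKKKKK
KKKYKK
WWWKKK
YYYYKW
After op 4 paint(1,4,B):
KKKKKK
KKKKBK
KKKKKK
KKKKKK
KKKKKK
KKKYKK
WWWKKK
YYYYKW
After op 5 fill(0,1,W) [38 cells changed]:
WWWWWW
WWWWBW
WWWWWW
WWWWWW
WWWWWW
WWWYWW
WWWWWW
YYYYWW

Answer: 38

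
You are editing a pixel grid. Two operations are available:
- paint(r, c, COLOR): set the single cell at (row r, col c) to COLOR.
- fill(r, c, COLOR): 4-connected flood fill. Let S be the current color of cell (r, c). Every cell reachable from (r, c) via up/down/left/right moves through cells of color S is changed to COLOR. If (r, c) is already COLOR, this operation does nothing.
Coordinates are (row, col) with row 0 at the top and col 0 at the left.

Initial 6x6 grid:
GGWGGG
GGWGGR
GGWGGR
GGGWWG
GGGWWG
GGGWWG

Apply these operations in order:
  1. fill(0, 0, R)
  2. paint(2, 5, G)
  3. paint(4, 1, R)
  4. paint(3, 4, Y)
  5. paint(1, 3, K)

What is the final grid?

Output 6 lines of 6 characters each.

After op 1 fill(0,0,R) [15 cells changed]:
RRWGGG
RRWGGR
RRWGGR
RRRWWG
RRRWWG
RRRWWG
After op 2 paint(2,5,G):
RRWGGG
RRWGGR
RRWGGG
RRRWWG
RRRWWG
RRRWWG
After op 3 paint(4,1,R):
RRWGGG
RRWGGR
RRWGGG
RRRWWG
RRRWWG
RRRWWG
After op 4 paint(3,4,Y):
RRWGGG
RRWGGR
RRWGGG
RRRWYG
RRRWWG
RRRWWG
After op 5 paint(1,3,K):
RRWGGG
RRWKGR
RRWGGG
RRRWYG
RRRWWG
RRRWWG

Answer: RRWGGG
RRWKGR
RRWGGG
RRRWYG
RRRWWG
RRRWWG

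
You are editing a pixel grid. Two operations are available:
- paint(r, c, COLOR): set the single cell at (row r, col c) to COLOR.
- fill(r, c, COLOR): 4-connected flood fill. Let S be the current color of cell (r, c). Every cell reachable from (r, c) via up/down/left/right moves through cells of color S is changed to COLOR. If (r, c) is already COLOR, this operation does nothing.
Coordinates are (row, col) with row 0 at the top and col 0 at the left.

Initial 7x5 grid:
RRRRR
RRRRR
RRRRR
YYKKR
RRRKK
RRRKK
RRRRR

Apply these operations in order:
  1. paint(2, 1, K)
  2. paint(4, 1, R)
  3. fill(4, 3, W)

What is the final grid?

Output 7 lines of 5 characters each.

After op 1 paint(2,1,K):
RRRRR
RRRRR
RKRRR
YYKKR
RRRKK
RRRKK
RRRRR
After op 2 paint(4,1,R):
RRRRR
RRRRR
RKRRR
YYKKR
RRRKK
RRRKK
RRRRR
After op 3 fill(4,3,W) [6 cells changed]:
RRRRR
RRRRR
RKRRR
YYWWR
RRRWW
RRRWW
RRRRR

Answer: RRRRR
RRRRR
RKRRR
YYWWR
RRRWW
RRRWW
RRRRR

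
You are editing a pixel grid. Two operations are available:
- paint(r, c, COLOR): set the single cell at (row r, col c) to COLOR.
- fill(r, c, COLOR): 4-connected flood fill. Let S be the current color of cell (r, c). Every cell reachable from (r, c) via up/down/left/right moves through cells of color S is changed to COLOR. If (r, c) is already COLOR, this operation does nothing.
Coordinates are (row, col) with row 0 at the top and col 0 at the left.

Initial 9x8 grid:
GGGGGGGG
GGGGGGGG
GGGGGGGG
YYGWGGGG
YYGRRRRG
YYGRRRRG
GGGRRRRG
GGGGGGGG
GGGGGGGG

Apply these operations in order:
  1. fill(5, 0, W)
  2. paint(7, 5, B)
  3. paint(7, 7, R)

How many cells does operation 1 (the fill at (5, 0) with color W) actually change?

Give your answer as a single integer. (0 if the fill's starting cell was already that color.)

Answer: 6

Derivation:
After op 1 fill(5,0,W) [6 cells changed]:
GGGGGGGG
GGGGGGGG
GGGGGGGG
WWGWGGGG
WWGRRRRG
WWGRRRRG
GGGRRRRG
GGGGGGGG
GGGGGGGG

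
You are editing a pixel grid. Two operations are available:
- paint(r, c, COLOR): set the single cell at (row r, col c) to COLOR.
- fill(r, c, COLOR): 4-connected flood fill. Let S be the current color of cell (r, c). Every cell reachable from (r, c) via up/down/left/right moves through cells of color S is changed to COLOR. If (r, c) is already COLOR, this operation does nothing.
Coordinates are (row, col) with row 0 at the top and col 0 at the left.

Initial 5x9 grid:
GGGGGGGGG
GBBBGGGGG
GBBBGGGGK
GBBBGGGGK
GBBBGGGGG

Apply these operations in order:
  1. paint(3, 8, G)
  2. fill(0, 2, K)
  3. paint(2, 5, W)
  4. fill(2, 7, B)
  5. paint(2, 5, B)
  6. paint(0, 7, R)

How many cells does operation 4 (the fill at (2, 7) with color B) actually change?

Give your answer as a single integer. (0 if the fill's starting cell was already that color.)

After op 1 paint(3,8,G):
GGGGGGGGG
GBBBGGGGG
GBBBGGGGK
GBBBGGGGG
GBBBGGGGG
After op 2 fill(0,2,K) [32 cells changed]:
KKKKKKKKK
KBBBKKKKK
KBBBKKKKK
KBBBKKKKK
KBBBKKKKK
After op 3 paint(2,5,W):
KKKKKKKKK
KBBBKKKKK
KBBBKWKKK
KBBBKKKKK
KBBBKKKKK
After op 4 fill(2,7,B) [32 cells changed]:
BBBBBBBBB
BBBBBBBBB
BBBBBWBBB
BBBBBBBBB
BBBBBBBBB

Answer: 32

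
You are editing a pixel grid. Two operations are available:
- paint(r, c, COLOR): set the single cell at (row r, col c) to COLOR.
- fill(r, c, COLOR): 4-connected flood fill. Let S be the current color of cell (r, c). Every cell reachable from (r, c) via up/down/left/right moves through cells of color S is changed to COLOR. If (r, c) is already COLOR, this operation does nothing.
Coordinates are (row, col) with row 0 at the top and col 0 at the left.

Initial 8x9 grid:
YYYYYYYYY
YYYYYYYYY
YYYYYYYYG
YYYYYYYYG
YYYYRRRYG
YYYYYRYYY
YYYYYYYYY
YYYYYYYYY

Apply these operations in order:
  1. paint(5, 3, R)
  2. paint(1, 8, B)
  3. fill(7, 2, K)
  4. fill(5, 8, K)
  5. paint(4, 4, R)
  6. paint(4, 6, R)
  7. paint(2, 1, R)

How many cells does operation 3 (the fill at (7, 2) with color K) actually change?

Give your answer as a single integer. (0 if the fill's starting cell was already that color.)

After op 1 paint(5,3,R):
YYYYYYYYY
YYYYYYYYY
YYYYYYYYG
YYYYYYYYG
YYYYRRRYG
YYYRYRYYY
YYYYYYYYY
YYYYYYYYY
After op 2 paint(1,8,B):
YYYYYYYYY
YYYYYYYYB
YYYYYYYYG
YYYYYYYYG
YYYYRRRYG
YYYRYRYYY
YYYYYYYYY
YYYYYYYYY
After op 3 fill(7,2,K) [63 cells changed]:
KKKKKKKKK
KKKKKKKKB
KKKKKKKKG
KKKKKKKKG
KKKKRRRKG
KKKRKRKKK
KKKKKKKKK
KKKKKKKKK

Answer: 63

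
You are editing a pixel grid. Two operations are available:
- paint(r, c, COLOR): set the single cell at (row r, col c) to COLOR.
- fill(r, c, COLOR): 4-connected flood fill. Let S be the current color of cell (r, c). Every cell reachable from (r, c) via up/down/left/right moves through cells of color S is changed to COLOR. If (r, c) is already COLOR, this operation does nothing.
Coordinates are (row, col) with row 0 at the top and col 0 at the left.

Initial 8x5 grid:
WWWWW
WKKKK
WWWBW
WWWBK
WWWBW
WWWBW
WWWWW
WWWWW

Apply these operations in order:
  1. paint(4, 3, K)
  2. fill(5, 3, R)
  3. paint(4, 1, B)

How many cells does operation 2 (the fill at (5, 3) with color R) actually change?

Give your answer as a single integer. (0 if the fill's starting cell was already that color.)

After op 1 paint(4,3,K):
WWWWW
WKKKK
WWWBW
WWWBK
WWWKW
WWWBW
WWWWW
WWWWW
After op 2 fill(5,3,R) [1 cells changed]:
WWWWW
WKKKK
WWWBW
WWWBK
WWWKW
WWWRW
WWWWW
WWWWW

Answer: 1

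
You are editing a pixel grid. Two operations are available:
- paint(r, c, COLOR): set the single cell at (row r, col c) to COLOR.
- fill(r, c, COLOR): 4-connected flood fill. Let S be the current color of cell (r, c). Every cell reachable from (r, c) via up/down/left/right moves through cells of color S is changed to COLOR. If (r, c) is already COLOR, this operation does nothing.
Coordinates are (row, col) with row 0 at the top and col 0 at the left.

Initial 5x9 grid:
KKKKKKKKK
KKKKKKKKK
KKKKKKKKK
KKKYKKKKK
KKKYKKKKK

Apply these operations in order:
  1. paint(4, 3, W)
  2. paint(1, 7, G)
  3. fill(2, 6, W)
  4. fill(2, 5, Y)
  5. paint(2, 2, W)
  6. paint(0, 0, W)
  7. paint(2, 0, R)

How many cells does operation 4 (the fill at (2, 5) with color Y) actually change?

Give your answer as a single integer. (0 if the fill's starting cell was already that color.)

After op 1 paint(4,3,W):
KKKKKKKKK
KKKKKKKKK
KKKKKKKKK
KKKYKKKKK
KKKWKKKKK
After op 2 paint(1,7,G):
KKKKKKKKK
KKKKKKKGK
KKKKKKKKK
KKKYKKKKK
KKKWKKKKK
After op 3 fill(2,6,W) [42 cells changed]:
WWWWWWWWW
WWWWWWWGW
WWWWWWWWW
WWWYWWWWW
WWWWWWWWW
After op 4 fill(2,5,Y) [43 cells changed]:
YYYYYYYYY
YYYYYYYGY
YYYYYYYYY
YYYYYYYYY
YYYYYYYYY

Answer: 43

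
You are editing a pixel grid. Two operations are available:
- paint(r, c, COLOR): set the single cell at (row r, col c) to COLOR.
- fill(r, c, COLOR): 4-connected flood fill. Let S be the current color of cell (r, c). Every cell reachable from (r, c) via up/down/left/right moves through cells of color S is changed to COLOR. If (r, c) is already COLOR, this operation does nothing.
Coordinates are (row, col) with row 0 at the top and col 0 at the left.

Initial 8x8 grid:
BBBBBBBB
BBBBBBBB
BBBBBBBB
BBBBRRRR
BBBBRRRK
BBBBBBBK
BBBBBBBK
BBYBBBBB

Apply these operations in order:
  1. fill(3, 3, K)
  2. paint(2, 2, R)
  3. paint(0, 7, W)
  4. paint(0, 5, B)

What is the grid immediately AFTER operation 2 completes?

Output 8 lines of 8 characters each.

After op 1 fill(3,3,K) [53 cells changed]:
KKKKKKKK
KKKKKKKK
KKKKKKKK
KKKKRRRR
KKKKRRRK
KKKKKKKK
KKKKKKKK
KKYKKKKK
After op 2 paint(2,2,R):
KKKKKKKK
KKKKKKKK
KKRKKKKK
KKKKRRRR
KKKKRRRK
KKKKKKKK
KKKKKKKK
KKYKKKKK

Answer: KKKKKKKK
KKKKKKKK
KKRKKKKK
KKKKRRRR
KKKKRRRK
KKKKKKKK
KKKKKKKK
KKYKKKKK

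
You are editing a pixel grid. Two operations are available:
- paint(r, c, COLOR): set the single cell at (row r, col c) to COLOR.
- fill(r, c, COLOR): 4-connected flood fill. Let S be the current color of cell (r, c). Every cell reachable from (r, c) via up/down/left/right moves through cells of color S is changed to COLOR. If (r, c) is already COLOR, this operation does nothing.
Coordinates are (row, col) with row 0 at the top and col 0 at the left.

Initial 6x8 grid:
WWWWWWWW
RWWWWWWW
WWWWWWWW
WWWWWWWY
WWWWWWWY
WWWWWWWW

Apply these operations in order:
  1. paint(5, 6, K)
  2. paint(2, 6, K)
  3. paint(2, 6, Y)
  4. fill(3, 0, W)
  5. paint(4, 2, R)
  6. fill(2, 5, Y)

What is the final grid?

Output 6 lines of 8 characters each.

After op 1 paint(5,6,K):
WWWWWWWW
RWWWWWWW
WWWWWWWW
WWWWWWWY
WWWWWWWY
WWWWWWKW
After op 2 paint(2,6,K):
WWWWWWWW
RWWWWWWW
WWWWWWKW
WWWWWWWY
WWWWWWWY
WWWWWWKW
After op 3 paint(2,6,Y):
WWWWWWWW
RWWWWWWW
WWWWWWYW
WWWWWWWY
WWWWWWWY
WWWWWWKW
After op 4 fill(3,0,W) [0 cells changed]:
WWWWWWWW
RWWWWWWW
WWWWWWYW
WWWWWWWY
WWWWWWWY
WWWWWWKW
After op 5 paint(4,2,R):
WWWWWWWW
RWWWWWWW
WWWWWWYW
WWWWWWWY
WWRWWWWY
WWWWWWKW
After op 6 fill(2,5,Y) [41 cells changed]:
YYYYYYYY
RYYYYYYY
YYYYYYYY
YYYYYYYY
YYRYYYYY
YYYYYYKW

Answer: YYYYYYYY
RYYYYYYY
YYYYYYYY
YYYYYYYY
YYRYYYYY
YYYYYYKW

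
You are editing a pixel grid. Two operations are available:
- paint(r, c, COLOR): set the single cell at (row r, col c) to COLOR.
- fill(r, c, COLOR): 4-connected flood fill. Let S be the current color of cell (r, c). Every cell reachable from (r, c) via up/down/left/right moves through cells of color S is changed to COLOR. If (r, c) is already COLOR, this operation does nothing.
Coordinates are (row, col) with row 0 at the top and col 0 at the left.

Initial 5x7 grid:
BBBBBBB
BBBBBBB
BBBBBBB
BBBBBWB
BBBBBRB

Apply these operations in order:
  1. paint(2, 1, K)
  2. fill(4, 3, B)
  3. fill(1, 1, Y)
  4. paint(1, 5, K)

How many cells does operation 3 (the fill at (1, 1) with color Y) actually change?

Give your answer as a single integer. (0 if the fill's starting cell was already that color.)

Answer: 32

Derivation:
After op 1 paint(2,1,K):
BBBBBBB
BBBBBBB
BKBBBBB
BBBBBWB
BBBBBRB
After op 2 fill(4,3,B) [0 cells changed]:
BBBBBBB
BBBBBBB
BKBBBBB
BBBBBWB
BBBBBRB
After op 3 fill(1,1,Y) [32 cells changed]:
YYYYYYY
YYYYYYY
YKYYYYY
YYYYYWY
YYYYYRY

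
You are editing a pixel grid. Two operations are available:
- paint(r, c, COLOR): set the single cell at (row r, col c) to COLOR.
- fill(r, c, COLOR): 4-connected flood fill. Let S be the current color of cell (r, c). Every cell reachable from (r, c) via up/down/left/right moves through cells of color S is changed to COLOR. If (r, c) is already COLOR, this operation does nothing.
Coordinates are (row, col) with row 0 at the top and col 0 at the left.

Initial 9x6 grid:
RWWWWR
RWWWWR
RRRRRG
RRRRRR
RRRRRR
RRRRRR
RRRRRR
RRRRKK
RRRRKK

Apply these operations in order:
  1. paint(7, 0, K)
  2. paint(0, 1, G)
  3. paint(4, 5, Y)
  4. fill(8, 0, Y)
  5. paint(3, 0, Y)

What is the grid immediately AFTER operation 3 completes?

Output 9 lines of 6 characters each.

Answer: RGWWWR
RWWWWR
RRRRRG
RRRRRR
RRRRRY
RRRRRR
RRRRRR
KRRRKK
RRRRKK

Derivation:
After op 1 paint(7,0,K):
RWWWWR
RWWWWR
RRRRRG
RRRRRR
RRRRRR
RRRRRR
RRRRRR
KRRRKK
RRRRKK
After op 2 paint(0,1,G):
RGWWWR
RWWWWR
RRRRRG
RRRRRR
RRRRRR
RRRRRR
RRRRRR
KRRRKK
RRRRKK
After op 3 paint(4,5,Y):
RGWWWR
RWWWWR
RRRRRG
RRRRRR
RRRRRY
RRRRRR
RRRRRR
KRRRKK
RRRRKK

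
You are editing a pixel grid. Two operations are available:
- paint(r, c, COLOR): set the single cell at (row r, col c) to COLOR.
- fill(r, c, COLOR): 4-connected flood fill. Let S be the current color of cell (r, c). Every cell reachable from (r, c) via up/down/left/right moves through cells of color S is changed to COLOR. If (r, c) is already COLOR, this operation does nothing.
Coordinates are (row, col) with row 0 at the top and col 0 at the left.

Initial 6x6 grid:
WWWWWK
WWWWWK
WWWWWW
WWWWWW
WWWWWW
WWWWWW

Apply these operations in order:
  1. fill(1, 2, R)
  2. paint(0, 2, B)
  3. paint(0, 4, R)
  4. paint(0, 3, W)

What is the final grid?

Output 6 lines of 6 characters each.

After op 1 fill(1,2,R) [34 cells changed]:
RRRRRK
RRRRRK
RRRRRR
RRRRRR
RRRRRR
RRRRRR
After op 2 paint(0,2,B):
RRBRRK
RRRRRK
RRRRRR
RRRRRR
RRRRRR
RRRRRR
After op 3 paint(0,4,R):
RRBRRK
RRRRRK
RRRRRR
RRRRRR
RRRRRR
RRRRRR
After op 4 paint(0,3,W):
RRBWRK
RRRRRK
RRRRRR
RRRRRR
RRRRRR
RRRRRR

Answer: RRBWRK
RRRRRK
RRRRRR
RRRRRR
RRRRRR
RRRRRR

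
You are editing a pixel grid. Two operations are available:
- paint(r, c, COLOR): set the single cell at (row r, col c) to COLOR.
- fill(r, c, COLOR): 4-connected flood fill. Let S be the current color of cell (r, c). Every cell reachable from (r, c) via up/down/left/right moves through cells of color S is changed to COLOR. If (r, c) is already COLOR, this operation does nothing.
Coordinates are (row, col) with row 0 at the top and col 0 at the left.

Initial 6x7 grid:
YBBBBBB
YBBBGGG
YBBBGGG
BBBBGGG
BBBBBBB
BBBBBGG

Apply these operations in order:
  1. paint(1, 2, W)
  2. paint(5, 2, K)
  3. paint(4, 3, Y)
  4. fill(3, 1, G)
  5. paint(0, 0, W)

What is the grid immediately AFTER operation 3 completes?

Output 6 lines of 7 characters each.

Answer: YBBBBBB
YBWBGGG
YBBBGGG
BBBBGGG
BBBYBBB
BBKBBGG

Derivation:
After op 1 paint(1,2,W):
YBBBBBB
YBWBGGG
YBBBGGG
BBBBGGG
BBBBBBB
BBBBBGG
After op 2 paint(5,2,K):
YBBBBBB
YBWBGGG
YBBBGGG
BBBBGGG
BBBBBBB
BBKBBGG
After op 3 paint(4,3,Y):
YBBBBBB
YBWBGGG
YBBBGGG
BBBBGGG
BBBYBBB
BBKBBGG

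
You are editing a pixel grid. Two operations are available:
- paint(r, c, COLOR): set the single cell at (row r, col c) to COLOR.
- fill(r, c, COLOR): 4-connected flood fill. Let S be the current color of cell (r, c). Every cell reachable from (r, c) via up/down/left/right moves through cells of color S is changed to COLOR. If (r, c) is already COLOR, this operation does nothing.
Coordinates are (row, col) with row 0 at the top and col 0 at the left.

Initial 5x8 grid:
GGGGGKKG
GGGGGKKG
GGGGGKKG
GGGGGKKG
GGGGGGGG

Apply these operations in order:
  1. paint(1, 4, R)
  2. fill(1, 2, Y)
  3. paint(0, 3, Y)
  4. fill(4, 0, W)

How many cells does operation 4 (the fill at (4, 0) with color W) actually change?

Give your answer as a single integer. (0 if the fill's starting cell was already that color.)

After op 1 paint(1,4,R):
GGGGGKKG
GGGGRKKG
GGGGGKKG
GGGGGKKG
GGGGGGGG
After op 2 fill(1,2,Y) [31 cells changed]:
YYYYYKKY
YYYYRKKY
YYYYYKKY
YYYYYKKY
YYYYYYYY
After op 3 paint(0,3,Y):
YYYYYKKY
YYYYRKKY
YYYYYKKY
YYYYYKKY
YYYYYYYY
After op 4 fill(4,0,W) [31 cells changed]:
WWWWWKKW
WWWWRKKW
WWWWWKKW
WWWWWKKW
WWWWWWWW

Answer: 31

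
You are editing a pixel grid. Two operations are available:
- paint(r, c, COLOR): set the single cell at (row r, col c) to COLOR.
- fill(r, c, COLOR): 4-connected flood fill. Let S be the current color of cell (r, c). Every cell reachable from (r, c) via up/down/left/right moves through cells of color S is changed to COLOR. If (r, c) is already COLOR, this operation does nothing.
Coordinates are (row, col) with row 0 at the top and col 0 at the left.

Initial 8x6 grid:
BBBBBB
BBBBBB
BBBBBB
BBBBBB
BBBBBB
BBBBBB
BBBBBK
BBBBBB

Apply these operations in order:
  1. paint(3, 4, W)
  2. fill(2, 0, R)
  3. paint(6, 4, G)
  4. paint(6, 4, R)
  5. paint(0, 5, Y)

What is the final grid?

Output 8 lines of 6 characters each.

Answer: RRRRRY
RRRRRR
RRRRRR
RRRRWR
RRRRRR
RRRRRR
RRRRRK
RRRRRR

Derivation:
After op 1 paint(3,4,W):
BBBBBB
BBBBBB
BBBBBB
BBBBWB
BBBBBB
BBBBBB
BBBBBK
BBBBBB
After op 2 fill(2,0,R) [46 cells changed]:
RRRRRR
RRRRRR
RRRRRR
RRRRWR
RRRRRR
RRRRRR
RRRRRK
RRRRRR
After op 3 paint(6,4,G):
RRRRRR
RRRRRR
RRRRRR
RRRRWR
RRRRRR
RRRRRR
RRRRGK
RRRRRR
After op 4 paint(6,4,R):
RRRRRR
RRRRRR
RRRRRR
RRRRWR
RRRRRR
RRRRRR
RRRRRK
RRRRRR
After op 5 paint(0,5,Y):
RRRRRY
RRRRRR
RRRRRR
RRRRWR
RRRRRR
RRRRRR
RRRRRK
RRRRRR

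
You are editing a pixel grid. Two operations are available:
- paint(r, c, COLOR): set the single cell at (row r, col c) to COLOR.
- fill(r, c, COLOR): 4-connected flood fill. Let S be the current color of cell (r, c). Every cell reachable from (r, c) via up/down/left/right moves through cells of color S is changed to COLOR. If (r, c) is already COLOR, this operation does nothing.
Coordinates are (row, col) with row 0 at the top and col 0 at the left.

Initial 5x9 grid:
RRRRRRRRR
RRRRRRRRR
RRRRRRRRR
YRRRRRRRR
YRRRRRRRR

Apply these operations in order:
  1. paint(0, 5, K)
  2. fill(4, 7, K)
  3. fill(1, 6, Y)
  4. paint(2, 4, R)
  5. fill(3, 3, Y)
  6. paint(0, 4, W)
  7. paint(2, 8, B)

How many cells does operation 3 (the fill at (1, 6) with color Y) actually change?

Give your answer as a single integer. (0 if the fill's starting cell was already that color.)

Answer: 43

Derivation:
After op 1 paint(0,5,K):
RRRRRKRRR
RRRRRRRRR
RRRRRRRRR
YRRRRRRRR
YRRRRRRRR
After op 2 fill(4,7,K) [42 cells changed]:
KKKKKKKKK
KKKKKKKKK
KKKKKKKKK
YKKKKKKKK
YKKKKKKKK
After op 3 fill(1,6,Y) [43 cells changed]:
YYYYYYYYY
YYYYYYYYY
YYYYYYYYY
YYYYYYYYY
YYYYYYYYY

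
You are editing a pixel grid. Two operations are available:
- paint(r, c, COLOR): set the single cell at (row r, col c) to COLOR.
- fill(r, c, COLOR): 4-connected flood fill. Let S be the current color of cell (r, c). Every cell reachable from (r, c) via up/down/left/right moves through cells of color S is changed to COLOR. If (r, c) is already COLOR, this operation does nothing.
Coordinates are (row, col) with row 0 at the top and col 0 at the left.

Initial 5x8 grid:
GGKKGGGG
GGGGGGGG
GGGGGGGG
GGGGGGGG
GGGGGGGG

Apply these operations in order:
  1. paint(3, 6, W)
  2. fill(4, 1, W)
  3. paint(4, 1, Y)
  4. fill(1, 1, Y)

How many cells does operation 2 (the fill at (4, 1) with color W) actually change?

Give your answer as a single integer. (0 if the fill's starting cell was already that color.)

Answer: 37

Derivation:
After op 1 paint(3,6,W):
GGKKGGGG
GGGGGGGG
GGGGGGGG
GGGGGGWG
GGGGGGGG
After op 2 fill(4,1,W) [37 cells changed]:
WWKKWWWW
WWWWWWWW
WWWWWWWW
WWWWWWWW
WWWWWWWW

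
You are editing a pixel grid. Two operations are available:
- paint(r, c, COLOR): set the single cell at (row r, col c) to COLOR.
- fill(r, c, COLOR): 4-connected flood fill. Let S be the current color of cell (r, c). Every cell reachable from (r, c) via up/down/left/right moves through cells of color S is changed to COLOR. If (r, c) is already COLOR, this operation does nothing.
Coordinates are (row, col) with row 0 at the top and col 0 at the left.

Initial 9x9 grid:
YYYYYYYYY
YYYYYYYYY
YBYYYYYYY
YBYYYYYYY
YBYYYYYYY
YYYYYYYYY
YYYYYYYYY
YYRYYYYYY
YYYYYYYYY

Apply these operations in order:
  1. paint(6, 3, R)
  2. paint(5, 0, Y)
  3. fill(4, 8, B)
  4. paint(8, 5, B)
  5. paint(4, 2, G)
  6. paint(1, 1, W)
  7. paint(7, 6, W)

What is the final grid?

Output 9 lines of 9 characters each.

After op 1 paint(6,3,R):
YYYYYYYYY
YYYYYYYYY
YBYYYYYYY
YBYYYYYYY
YBYYYYYYY
YYYYYYYYY
YYYRYYYYY
YYRYYYYYY
YYYYYYYYY
After op 2 paint(5,0,Y):
YYYYYYYYY
YYYYYYYYY
YBYYYYYYY
YBYYYYYYY
YBYYYYYYY
YYYYYYYYY
YYYRYYYYY
YYRYYYYYY
YYYYYYYYY
After op 3 fill(4,8,B) [76 cells changed]:
BBBBBBBBB
BBBBBBBBB
BBBBBBBBB
BBBBBBBBB
BBBBBBBBB
BBBBBBBBB
BBBRBBBBB
BBRBBBBBB
BBBBBBBBB
After op 4 paint(8,5,B):
BBBBBBBBB
BBBBBBBBB
BBBBBBBBB
BBBBBBBBB
BBBBBBBBB
BBBBBBBBB
BBBRBBBBB
BBRBBBBBB
BBBBBBBBB
After op 5 paint(4,2,G):
BBBBBBBBB
BBBBBBBBB
BBBBBBBBB
BBBBBBBBB
BBGBBBBBB
BBBBBBBBB
BBBRBBBBB
BBRBBBBBB
BBBBBBBBB
After op 6 paint(1,1,W):
BBBBBBBBB
BWBBBBBBB
BBBBBBBBB
BBBBBBBBB
BBGBBBBBB
BBBBBBBBB
BBBRBBBBB
BBRBBBBBB
BBBBBBBBB
After op 7 paint(7,6,W):
BBBBBBBBB
BWBBBBBBB
BBBBBBBBB
BBBBBBBBB
BBGBBBBBB
BBBBBBBBB
BBBRBBBBB
BBRBBBWBB
BBBBBBBBB

Answer: BBBBBBBBB
BWBBBBBBB
BBBBBBBBB
BBBBBBBBB
BBGBBBBBB
BBBBBBBBB
BBBRBBBBB
BBRBBBWBB
BBBBBBBBB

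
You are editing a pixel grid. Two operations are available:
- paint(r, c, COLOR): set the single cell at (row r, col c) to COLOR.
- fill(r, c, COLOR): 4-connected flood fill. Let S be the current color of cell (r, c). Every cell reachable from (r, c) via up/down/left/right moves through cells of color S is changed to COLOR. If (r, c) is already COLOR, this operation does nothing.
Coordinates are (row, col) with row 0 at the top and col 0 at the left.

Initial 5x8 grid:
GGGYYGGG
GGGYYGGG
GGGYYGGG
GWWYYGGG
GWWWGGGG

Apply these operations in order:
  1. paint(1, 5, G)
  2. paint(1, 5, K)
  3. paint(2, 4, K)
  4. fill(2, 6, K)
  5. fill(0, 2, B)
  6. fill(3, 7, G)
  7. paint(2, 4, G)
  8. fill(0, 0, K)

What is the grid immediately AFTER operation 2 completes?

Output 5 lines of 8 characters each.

Answer: GGGYYGGG
GGGYYKGG
GGGYYGGG
GWWYYGGG
GWWWGGGG

Derivation:
After op 1 paint(1,5,G):
GGGYYGGG
GGGYYGGG
GGGYYGGG
GWWYYGGG
GWWWGGGG
After op 2 paint(1,5,K):
GGGYYGGG
GGGYYKGG
GGGYYGGG
GWWYYGGG
GWWWGGGG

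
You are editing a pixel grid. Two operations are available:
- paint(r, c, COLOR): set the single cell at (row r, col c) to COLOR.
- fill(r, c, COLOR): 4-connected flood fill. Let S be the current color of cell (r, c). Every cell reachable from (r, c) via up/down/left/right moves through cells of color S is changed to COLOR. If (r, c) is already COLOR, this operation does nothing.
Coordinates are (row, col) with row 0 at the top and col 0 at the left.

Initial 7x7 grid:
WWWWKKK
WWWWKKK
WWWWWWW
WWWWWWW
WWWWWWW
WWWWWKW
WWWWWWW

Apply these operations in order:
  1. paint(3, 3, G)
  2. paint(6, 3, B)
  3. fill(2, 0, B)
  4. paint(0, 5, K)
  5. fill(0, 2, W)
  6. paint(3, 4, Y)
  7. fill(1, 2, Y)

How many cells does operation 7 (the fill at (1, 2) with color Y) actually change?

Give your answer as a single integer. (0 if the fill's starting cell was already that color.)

Answer: 40

Derivation:
After op 1 paint(3,3,G):
WWWWKKK
WWWWKKK
WWWWWWW
WWWGWWW
WWWWWWW
WWWWWKW
WWWWWWW
After op 2 paint(6,3,B):
WWWWKKK
WWWWKKK
WWWWWWW
WWWGWWW
WWWWWWW
WWWWWKW
WWWBWWW
After op 3 fill(2,0,B) [40 cells changed]:
BBBBKKK
BBBBKKK
BBBBBBB
BBBGBBB
BBBBBBB
BBBBBKB
BBBBBBB
After op 4 paint(0,5,K):
BBBBKKK
BBBBKKK
BBBBBBB
BBBGBBB
BBBBBBB
BBBBBKB
BBBBBBB
After op 5 fill(0,2,W) [41 cells changed]:
WWWWKKK
WWWWKKK
WWWWWWW
WWWGWWW
WWWWWWW
WWWWWKW
WWWWWWW
After op 6 paint(3,4,Y):
WWWWKKK
WWWWKKK
WWWWWWW
WWWGYWW
WWWWWWW
WWWWWKW
WWWWWWW
After op 7 fill(1,2,Y) [40 cells changed]:
YYYYKKK
YYYYKKK
YYYYYYY
YYYGYYY
YYYYYYY
YYYYYKY
YYYYYYY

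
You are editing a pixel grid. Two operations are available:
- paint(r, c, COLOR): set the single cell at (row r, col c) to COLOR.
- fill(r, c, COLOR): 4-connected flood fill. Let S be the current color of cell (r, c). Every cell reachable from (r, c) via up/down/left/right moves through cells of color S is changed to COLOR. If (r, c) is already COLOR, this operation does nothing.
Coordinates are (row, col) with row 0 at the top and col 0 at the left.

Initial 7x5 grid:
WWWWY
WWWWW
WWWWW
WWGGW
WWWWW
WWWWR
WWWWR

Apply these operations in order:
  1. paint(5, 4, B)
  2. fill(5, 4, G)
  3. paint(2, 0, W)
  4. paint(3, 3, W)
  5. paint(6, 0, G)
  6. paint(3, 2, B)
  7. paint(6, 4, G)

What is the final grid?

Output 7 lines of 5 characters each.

After op 1 paint(5,4,B):
WWWWY
WWWWW
WWWWW
WWGGW
WWWWW
WWWWB
WWWWR
After op 2 fill(5,4,G) [1 cells changed]:
WWWWY
WWWWW
WWWWW
WWGGW
WWWWW
WWWWG
WWWWR
After op 3 paint(2,0,W):
WWWWY
WWWWW
WWWWW
WWGGW
WWWWW
WWWWG
WWWWR
After op 4 paint(3,3,W):
WWWWY
WWWWW
WWWWW
WWGWW
WWWWW
WWWWG
WWWWR
After op 5 paint(6,0,G):
WWWWY
WWWWW
WWWWW
WWGWW
WWWWW
WWWWG
GWWWR
After op 6 paint(3,2,B):
WWWWY
WWWWW
WWWWW
WWBWW
WWWWW
WWWWG
GWWWR
After op 7 paint(6,4,G):
WWWWY
WWWWW
WWWWW
WWBWW
WWWWW
WWWWG
GWWWG

Answer: WWWWY
WWWWW
WWWWW
WWBWW
WWWWW
WWWWG
GWWWG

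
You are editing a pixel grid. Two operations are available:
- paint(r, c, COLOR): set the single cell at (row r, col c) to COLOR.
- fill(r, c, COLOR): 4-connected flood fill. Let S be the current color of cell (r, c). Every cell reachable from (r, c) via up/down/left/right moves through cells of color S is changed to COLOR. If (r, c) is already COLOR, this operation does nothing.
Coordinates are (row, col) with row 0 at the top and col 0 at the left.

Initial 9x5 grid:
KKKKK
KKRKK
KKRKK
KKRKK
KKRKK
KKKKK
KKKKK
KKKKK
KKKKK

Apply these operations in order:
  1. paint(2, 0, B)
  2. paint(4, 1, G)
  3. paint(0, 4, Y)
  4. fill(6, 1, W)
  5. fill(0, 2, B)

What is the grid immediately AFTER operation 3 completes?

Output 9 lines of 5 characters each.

After op 1 paint(2,0,B):
KKKKK
KKRKK
BKRKK
KKRKK
KKRKK
KKKKK
KKKKK
KKKKK
KKKKK
After op 2 paint(4,1,G):
KKKKK
KKRKK
BKRKK
KKRKK
KGRKK
KKKKK
KKKKK
KKKKK
KKKKK
After op 3 paint(0,4,Y):
KKKKY
KKRKK
BKRKK
KKRKK
KGRKK
KKKKK
KKKKK
KKKKK
KKKKK

Answer: KKKKY
KKRKK
BKRKK
KKRKK
KGRKK
KKKKK
KKKKK
KKKKK
KKKKK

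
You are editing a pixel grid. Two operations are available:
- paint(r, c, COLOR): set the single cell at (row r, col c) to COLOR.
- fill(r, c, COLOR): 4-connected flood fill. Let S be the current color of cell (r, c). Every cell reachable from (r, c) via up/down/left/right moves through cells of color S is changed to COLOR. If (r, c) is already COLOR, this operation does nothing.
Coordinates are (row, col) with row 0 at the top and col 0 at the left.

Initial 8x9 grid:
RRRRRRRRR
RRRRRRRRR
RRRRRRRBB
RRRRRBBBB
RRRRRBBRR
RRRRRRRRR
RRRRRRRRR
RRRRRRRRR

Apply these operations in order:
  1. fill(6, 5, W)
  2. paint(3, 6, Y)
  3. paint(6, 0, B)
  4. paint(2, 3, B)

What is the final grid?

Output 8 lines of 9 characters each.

Answer: WWWWWWWWW
WWWWWWWWW
WWWBWWWBB
WWWWWBYBB
WWWWWBBWW
WWWWWWWWW
BWWWWWWWW
WWWWWWWWW

Derivation:
After op 1 fill(6,5,W) [64 cells changed]:
WWWWWWWWW
WWWWWWWWW
WWWWWWWBB
WWWWWBBBB
WWWWWBBWW
WWWWWWWWW
WWWWWWWWW
WWWWWWWWW
After op 2 paint(3,6,Y):
WWWWWWWWW
WWWWWWWWW
WWWWWWWBB
WWWWWBYBB
WWWWWBBWW
WWWWWWWWW
WWWWWWWWW
WWWWWWWWW
After op 3 paint(6,0,B):
WWWWWWWWW
WWWWWWWWW
WWWWWWWBB
WWWWWBYBB
WWWWWBBWW
WWWWWWWWW
BWWWWWWWW
WWWWWWWWW
After op 4 paint(2,3,B):
WWWWWWWWW
WWWWWWWWW
WWWBWWWBB
WWWWWBYBB
WWWWWBBWW
WWWWWWWWW
BWWWWWWWW
WWWWWWWWW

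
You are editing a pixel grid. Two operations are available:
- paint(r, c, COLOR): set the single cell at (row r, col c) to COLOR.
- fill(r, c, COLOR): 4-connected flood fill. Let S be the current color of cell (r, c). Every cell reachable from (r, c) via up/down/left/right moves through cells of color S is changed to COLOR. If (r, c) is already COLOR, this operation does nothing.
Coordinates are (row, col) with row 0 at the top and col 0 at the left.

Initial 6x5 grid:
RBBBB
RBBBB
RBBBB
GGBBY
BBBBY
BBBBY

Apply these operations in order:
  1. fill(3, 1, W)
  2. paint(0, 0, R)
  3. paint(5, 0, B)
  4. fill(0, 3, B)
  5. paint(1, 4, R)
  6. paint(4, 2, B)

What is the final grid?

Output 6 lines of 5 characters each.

After op 1 fill(3,1,W) [2 cells changed]:
RBBBB
RBBBB
RBBBB
WWBBY
BBBBY
BBBBY
After op 2 paint(0,0,R):
RBBBB
RBBBB
RBBBB
WWBBY
BBBBY
BBBBY
After op 3 paint(5,0,B):
RBBBB
RBBBB
RBBBB
WWBBY
BBBBY
BBBBY
After op 4 fill(0,3,B) [0 cells changed]:
RBBBB
RBBBB
RBBBB
WWBBY
BBBBY
BBBBY
After op 5 paint(1,4,R):
RBBBB
RBBBR
RBBBB
WWBBY
BBBBY
BBBBY
After op 6 paint(4,2,B):
RBBBB
RBBBR
RBBBB
WWBBY
BBBBY
BBBBY

Answer: RBBBB
RBBBR
RBBBB
WWBBY
BBBBY
BBBBY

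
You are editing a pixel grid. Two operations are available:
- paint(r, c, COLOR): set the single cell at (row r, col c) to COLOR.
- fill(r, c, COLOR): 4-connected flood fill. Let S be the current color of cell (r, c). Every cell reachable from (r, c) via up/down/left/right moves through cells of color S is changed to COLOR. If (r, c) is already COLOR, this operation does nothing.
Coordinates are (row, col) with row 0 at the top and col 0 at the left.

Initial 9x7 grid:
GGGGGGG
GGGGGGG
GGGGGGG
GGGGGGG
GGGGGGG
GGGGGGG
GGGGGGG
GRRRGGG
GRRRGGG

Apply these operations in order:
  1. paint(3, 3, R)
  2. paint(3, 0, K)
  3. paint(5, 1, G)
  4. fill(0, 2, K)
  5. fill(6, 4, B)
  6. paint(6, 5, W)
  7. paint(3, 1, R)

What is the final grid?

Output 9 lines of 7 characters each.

Answer: BBBBBBB
BBBBBBB
BBBBBBB
BRBRBBB
BBBBBBB
BBBBBBB
BBBBBWB
BRRRBBB
BRRRBBB

Derivation:
After op 1 paint(3,3,R):
GGGGGGG
GGGGGGG
GGGGGGG
GGGRGGG
GGGGGGG
GGGGGGG
GGGGGGG
GRRRGGG
GRRRGGG
After op 2 paint(3,0,K):
GGGGGGG
GGGGGGG
GGGGGGG
KGGRGGG
GGGGGGG
GGGGGGG
GGGGGGG
GRRRGGG
GRRRGGG
After op 3 paint(5,1,G):
GGGGGGG
GGGGGGG
GGGGGGG
KGGRGGG
GGGGGGG
GGGGGGG
GGGGGGG
GRRRGGG
GRRRGGG
After op 4 fill(0,2,K) [55 cells changed]:
KKKKKKK
KKKKKKK
KKKKKKK
KKKRKKK
KKKKKKK
KKKKKKK
KKKKKKK
KRRRKKK
KRRRKKK
After op 5 fill(6,4,B) [56 cells changed]:
BBBBBBB
BBBBBBB
BBBBBBB
BBBRBBB
BBBBBBB
BBBBBBB
BBBBBBB
BRRRBBB
BRRRBBB
After op 6 paint(6,5,W):
BBBBBBB
BBBBBBB
BBBBBBB
BBBRBBB
BBBBBBB
BBBBBBB
BBBBBWB
BRRRBBB
BRRRBBB
After op 7 paint(3,1,R):
BBBBBBB
BBBBBBB
BBBBBBB
BRBRBBB
BBBBBBB
BBBBBBB
BBBBBWB
BRRRBBB
BRRRBBB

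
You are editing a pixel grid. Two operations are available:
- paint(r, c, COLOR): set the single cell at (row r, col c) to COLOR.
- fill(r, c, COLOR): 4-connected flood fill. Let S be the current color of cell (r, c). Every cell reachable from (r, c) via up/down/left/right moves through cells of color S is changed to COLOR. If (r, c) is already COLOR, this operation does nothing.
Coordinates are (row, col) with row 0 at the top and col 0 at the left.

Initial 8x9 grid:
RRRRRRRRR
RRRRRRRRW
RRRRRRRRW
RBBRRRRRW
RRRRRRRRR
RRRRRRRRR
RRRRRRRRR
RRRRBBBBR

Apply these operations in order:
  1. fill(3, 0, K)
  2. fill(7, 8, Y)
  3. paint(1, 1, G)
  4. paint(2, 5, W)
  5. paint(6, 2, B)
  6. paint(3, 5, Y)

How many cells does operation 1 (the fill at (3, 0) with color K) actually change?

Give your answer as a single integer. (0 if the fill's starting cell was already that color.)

Answer: 63

Derivation:
After op 1 fill(3,0,K) [63 cells changed]:
KKKKKKKKK
KKKKKKKKW
KKKKKKKKW
KBBKKKKKW
KKKKKKKKK
KKKKKKKKK
KKKKKKKKK
KKKKBBBBK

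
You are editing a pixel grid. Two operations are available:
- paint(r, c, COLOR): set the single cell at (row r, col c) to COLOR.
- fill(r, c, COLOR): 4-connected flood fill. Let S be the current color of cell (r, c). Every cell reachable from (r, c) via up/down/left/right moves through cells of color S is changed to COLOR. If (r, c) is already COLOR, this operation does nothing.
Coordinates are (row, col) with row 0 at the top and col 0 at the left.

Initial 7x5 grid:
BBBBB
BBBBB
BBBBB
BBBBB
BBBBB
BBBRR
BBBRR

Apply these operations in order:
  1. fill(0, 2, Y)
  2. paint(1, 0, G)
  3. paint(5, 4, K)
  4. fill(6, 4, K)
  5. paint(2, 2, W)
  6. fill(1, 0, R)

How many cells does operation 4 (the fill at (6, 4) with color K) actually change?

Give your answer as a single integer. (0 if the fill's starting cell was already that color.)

Answer: 3

Derivation:
After op 1 fill(0,2,Y) [31 cells changed]:
YYYYY
YYYYY
YYYYY
YYYYY
YYYYY
YYYRR
YYYRR
After op 2 paint(1,0,G):
YYYYY
GYYYY
YYYYY
YYYYY
YYYYY
YYYRR
YYYRR
After op 3 paint(5,4,K):
YYYYY
GYYYY
YYYYY
YYYYY
YYYYY
YYYRK
YYYRR
After op 4 fill(6,4,K) [3 cells changed]:
YYYYY
GYYYY
YYYYY
YYYYY
YYYYY
YYYKK
YYYKK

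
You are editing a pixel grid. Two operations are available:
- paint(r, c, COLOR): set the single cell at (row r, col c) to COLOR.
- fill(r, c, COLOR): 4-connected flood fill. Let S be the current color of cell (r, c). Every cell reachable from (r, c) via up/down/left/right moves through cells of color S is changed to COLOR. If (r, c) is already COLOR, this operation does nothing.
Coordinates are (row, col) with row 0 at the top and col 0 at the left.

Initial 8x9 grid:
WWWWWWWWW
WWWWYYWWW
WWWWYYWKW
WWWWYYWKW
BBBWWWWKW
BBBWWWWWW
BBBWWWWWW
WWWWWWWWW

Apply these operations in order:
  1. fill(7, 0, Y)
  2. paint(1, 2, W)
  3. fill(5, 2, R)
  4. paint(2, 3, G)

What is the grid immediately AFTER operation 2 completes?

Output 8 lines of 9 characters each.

Answer: YYYYYYYYY
YYWYYYYYY
YYYYYYYKY
YYYYYYYKY
BBBYYYYKY
BBBYYYYYY
BBBYYYYYY
YYYYYYYYY

Derivation:
After op 1 fill(7,0,Y) [54 cells changed]:
YYYYYYYYY
YYYYYYYYY
YYYYYYYKY
YYYYYYYKY
BBBYYYYKY
BBBYYYYYY
BBBYYYYYY
YYYYYYYYY
After op 2 paint(1,2,W):
YYYYYYYYY
YYWYYYYYY
YYYYYYYKY
YYYYYYYKY
BBBYYYYKY
BBBYYYYYY
BBBYYYYYY
YYYYYYYYY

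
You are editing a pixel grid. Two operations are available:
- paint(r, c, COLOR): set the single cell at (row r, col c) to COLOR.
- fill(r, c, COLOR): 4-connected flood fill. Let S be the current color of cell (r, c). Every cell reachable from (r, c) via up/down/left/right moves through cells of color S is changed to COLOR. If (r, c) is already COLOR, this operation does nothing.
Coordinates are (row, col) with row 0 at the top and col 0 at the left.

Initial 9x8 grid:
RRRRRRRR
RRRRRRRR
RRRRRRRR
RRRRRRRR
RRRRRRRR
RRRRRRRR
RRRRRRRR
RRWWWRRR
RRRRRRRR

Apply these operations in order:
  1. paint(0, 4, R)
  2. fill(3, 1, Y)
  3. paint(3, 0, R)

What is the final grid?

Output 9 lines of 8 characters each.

Answer: YYYYYYYY
YYYYYYYY
YYYYYYYY
RYYYYYYY
YYYYYYYY
YYYYYYYY
YYYYYYYY
YYWWWYYY
YYYYYYYY

Derivation:
After op 1 paint(0,4,R):
RRRRRRRR
RRRRRRRR
RRRRRRRR
RRRRRRRR
RRRRRRRR
RRRRRRRR
RRRRRRRR
RRWWWRRR
RRRRRRRR
After op 2 fill(3,1,Y) [69 cells changed]:
YYYYYYYY
YYYYYYYY
YYYYYYYY
YYYYYYYY
YYYYYYYY
YYYYYYYY
YYYYYYYY
YYWWWYYY
YYYYYYYY
After op 3 paint(3,0,R):
YYYYYYYY
YYYYYYYY
YYYYYYYY
RYYYYYYY
YYYYYYYY
YYYYYYYY
YYYYYYYY
YYWWWYYY
YYYYYYYY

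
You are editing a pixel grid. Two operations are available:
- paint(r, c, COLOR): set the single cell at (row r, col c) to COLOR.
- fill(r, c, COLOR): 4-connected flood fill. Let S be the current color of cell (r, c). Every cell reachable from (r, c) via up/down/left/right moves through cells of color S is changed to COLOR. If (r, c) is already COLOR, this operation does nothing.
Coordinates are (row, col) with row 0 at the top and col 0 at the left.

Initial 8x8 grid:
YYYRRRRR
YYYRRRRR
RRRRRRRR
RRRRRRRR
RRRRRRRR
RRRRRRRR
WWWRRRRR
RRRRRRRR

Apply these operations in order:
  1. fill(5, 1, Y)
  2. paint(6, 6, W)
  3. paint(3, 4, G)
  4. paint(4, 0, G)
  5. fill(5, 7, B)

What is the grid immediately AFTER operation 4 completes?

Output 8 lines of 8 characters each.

Answer: YYYYYYYY
YYYYYYYY
YYYYYYYY
YYYYGYYY
GYYYYYYY
YYYYYYYY
WWWYYYWY
YYYYYYYY

Derivation:
After op 1 fill(5,1,Y) [55 cells changed]:
YYYYYYYY
YYYYYYYY
YYYYYYYY
YYYYYYYY
YYYYYYYY
YYYYYYYY
WWWYYYYY
YYYYYYYY
After op 2 paint(6,6,W):
YYYYYYYY
YYYYYYYY
YYYYYYYY
YYYYYYYY
YYYYYYYY
YYYYYYYY
WWWYYYWY
YYYYYYYY
After op 3 paint(3,4,G):
YYYYYYYY
YYYYYYYY
YYYYYYYY
YYYYGYYY
YYYYYYYY
YYYYYYYY
WWWYYYWY
YYYYYYYY
After op 4 paint(4,0,G):
YYYYYYYY
YYYYYYYY
YYYYYYYY
YYYYGYYY
GYYYYYYY
YYYYYYYY
WWWYYYWY
YYYYYYYY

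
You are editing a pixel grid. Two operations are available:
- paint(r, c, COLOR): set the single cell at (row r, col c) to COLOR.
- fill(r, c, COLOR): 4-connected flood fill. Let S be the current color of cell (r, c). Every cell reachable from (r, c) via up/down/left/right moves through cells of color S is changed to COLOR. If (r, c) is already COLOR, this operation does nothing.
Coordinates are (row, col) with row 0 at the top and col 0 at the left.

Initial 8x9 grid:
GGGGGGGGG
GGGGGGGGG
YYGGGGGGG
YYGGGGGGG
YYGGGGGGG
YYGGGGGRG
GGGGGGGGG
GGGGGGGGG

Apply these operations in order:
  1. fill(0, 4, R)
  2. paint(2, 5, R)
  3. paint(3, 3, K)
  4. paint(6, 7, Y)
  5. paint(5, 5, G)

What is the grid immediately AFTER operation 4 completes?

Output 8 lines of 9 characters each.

Answer: RRRRRRRRR
RRRRRRRRR
YYRRRRRRR
YYRKRRRRR
YYRRRRRRR
YYRRRRRRR
RRRRRRRYR
RRRRRRRRR

Derivation:
After op 1 fill(0,4,R) [63 cells changed]:
RRRRRRRRR
RRRRRRRRR
YYRRRRRRR
YYRRRRRRR
YYRRRRRRR
YYRRRRRRR
RRRRRRRRR
RRRRRRRRR
After op 2 paint(2,5,R):
RRRRRRRRR
RRRRRRRRR
YYRRRRRRR
YYRRRRRRR
YYRRRRRRR
YYRRRRRRR
RRRRRRRRR
RRRRRRRRR
After op 3 paint(3,3,K):
RRRRRRRRR
RRRRRRRRR
YYRRRRRRR
YYRKRRRRR
YYRRRRRRR
YYRRRRRRR
RRRRRRRRR
RRRRRRRRR
After op 4 paint(6,7,Y):
RRRRRRRRR
RRRRRRRRR
YYRRRRRRR
YYRKRRRRR
YYRRRRRRR
YYRRRRRRR
RRRRRRRYR
RRRRRRRRR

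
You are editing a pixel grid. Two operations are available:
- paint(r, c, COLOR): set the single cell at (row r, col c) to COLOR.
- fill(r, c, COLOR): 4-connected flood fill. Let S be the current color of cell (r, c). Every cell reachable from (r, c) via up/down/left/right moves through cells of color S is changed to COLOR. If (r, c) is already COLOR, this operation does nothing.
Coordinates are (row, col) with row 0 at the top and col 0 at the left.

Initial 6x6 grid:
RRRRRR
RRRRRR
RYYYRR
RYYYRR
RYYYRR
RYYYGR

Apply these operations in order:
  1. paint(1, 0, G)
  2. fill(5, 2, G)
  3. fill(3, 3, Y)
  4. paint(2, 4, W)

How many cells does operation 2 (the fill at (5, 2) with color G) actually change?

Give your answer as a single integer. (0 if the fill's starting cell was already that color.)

Answer: 12

Derivation:
After op 1 paint(1,0,G):
RRRRRR
GRRRRR
RYYYRR
RYYYRR
RYYYRR
RYYYGR
After op 2 fill(5,2,G) [12 cells changed]:
RRRRRR
GRRRRR
RGGGRR
RGGGRR
RGGGRR
RGGGGR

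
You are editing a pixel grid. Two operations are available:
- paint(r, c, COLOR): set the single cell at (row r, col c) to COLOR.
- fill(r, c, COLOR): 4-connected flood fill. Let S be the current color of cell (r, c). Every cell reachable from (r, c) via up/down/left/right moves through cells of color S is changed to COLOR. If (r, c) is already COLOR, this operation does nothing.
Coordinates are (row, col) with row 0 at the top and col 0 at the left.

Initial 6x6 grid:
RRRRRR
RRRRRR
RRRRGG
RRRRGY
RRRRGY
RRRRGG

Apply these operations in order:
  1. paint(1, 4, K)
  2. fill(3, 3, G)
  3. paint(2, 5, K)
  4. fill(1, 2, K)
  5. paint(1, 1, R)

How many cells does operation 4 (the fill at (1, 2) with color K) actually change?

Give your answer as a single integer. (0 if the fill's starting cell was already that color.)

After op 1 paint(1,4,K):
RRRRRR
RRRRKR
RRRRGG
RRRRGY
RRRRGY
RRRRGG
After op 2 fill(3,3,G) [27 cells changed]:
GGGGGG
GGGGKG
GGGGGG
GGGGGY
GGGGGY
GGGGGG
After op 3 paint(2,5,K):
GGGGGG
GGGGKG
GGGGGK
GGGGGY
GGGGGY
GGGGGG
After op 4 fill(1,2,K) [32 cells changed]:
KKKKKK
KKKKKK
KKKKKK
KKKKKY
KKKKKY
KKKKKK

Answer: 32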